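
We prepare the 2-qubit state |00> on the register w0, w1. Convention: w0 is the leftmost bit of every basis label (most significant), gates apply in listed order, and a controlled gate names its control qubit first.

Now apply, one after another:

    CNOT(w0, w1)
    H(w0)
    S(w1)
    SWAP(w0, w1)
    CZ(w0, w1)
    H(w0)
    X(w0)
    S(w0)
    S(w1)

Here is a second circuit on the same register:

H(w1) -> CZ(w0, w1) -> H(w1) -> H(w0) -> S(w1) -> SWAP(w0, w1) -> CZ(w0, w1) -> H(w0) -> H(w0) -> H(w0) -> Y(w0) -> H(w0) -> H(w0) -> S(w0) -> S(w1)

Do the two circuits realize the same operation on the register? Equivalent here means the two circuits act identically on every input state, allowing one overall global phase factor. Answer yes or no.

No, they are not equivalent — no single phase factor reconciles the two unitaries.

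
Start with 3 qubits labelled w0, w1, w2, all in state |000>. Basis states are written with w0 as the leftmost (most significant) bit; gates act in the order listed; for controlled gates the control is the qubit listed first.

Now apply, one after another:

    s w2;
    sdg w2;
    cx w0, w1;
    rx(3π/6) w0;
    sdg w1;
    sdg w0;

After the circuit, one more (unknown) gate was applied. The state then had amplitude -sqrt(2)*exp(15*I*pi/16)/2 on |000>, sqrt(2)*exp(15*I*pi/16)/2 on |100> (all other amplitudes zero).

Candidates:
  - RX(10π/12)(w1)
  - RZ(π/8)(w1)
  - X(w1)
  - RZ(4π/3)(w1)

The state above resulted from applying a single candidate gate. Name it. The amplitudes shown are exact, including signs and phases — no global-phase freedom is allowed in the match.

It was RZ(π/8)(w1) that produced the state shown. Key observation: the block from step 1 through step 2 cancels to the identity and can be dropped.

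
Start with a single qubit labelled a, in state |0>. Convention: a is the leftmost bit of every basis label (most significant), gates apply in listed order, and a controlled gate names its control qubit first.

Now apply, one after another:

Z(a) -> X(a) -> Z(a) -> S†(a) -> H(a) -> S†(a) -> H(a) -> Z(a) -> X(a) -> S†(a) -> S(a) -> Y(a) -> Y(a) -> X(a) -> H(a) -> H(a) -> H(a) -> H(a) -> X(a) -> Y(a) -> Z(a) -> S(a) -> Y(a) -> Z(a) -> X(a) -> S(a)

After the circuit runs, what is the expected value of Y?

The expectation value of Y is -1. Key observation: gates 13-20 undo each other exactly, leaving only the rest of the circuit to track.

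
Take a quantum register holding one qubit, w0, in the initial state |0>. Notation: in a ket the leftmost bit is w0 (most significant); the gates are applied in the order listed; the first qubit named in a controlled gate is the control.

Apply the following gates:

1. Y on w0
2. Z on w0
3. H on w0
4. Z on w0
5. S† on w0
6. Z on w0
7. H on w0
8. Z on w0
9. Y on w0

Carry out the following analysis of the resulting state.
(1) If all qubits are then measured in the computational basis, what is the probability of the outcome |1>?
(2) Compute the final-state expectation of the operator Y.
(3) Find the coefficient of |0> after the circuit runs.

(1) A full measurement returns |1> with probability 1/2.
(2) In the final state, Y has expectation 1.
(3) |0> carries amplitude 1/2 - I/2 in the final state.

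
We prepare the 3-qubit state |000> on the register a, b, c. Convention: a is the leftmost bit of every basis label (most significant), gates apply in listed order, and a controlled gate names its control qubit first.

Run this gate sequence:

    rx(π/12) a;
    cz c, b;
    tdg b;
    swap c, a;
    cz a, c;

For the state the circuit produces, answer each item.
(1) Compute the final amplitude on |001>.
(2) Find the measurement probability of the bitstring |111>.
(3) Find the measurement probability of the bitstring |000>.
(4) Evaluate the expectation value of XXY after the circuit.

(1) The final state's coefficient on |001> equals -I*sqrt(sqrt(2) + 2)/4 + I*sqrt(6 - 3*sqrt(2))/4.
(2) The probability of measuring |111> is 0.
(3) Outcome |000> occurs with probability sqrt(2)/8 + sqrt(6)/8 + 1/2.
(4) The observable XXY averages to 0.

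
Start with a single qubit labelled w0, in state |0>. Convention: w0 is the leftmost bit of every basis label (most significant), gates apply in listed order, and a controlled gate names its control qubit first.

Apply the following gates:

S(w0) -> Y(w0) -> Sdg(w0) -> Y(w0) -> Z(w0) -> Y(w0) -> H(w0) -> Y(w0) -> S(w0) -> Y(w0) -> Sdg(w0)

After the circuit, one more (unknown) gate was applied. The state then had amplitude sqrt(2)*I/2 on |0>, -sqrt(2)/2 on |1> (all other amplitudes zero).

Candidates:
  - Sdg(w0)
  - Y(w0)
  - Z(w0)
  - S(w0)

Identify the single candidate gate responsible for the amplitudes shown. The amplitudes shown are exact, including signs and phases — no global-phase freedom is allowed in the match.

The applied gate was S(w0).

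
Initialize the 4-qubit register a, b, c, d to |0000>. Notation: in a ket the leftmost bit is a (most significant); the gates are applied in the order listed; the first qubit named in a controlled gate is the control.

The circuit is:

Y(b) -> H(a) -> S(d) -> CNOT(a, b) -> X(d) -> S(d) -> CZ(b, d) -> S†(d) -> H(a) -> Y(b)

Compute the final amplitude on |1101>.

|1101> carries amplitude 1/2 in the final state.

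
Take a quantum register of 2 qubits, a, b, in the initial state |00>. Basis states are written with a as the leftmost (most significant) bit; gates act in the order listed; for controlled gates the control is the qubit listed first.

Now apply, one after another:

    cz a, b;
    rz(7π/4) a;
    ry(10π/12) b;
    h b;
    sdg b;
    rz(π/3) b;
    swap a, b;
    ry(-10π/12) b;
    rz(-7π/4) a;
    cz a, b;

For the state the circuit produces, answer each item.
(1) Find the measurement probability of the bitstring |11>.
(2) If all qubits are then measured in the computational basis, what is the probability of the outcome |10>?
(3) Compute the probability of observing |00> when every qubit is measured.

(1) The probability of measuring |11> is sqrt(3)/16 + 1/8.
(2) Outcome |10> occurs with probability 1/8 - sqrt(3)/16.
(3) Outcome |00> occurs with probability 3/8 - 3*sqrt(3)/16.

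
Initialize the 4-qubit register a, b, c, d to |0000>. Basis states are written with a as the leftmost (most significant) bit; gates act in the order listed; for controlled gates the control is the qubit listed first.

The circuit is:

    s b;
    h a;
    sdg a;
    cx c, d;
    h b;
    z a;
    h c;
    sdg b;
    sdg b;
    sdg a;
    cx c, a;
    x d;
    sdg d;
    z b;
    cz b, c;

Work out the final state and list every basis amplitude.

The resulting statevector has amplitude 0 on |0000>, -sqrt(2)*I/4 on |0001>, 0 on |0010>, -sqrt(2)*I/4 on |0011>, 0 on |0100>, -sqrt(2)*I/4 on |0101>, 0 on |0110>, sqrt(2)*I/4 on |0111>, 0 on |1000>, -sqrt(2)*I/4 on |1001>, 0 on |1010>, -sqrt(2)*I/4 on |1011>, 0 on |1100>, -sqrt(2)*I/4 on |1101>, 0 on |1110>, sqrt(2)*I/4 on |1111>.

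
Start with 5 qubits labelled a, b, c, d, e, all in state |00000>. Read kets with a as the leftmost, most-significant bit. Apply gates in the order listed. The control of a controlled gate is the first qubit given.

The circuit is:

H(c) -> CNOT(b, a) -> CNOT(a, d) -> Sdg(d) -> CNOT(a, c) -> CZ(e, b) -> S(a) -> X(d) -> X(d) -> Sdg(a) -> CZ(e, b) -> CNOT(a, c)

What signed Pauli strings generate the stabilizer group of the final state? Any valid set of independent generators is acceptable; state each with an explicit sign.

The final state is stabilized by the group generated by +IIXII, +ZIIII, +IZIII, +IIIZI, +IIIIZ; other independent generating sets are equally valid. Key observation: gates 5-12 undo each other exactly, leaving only the rest of the circuit to track.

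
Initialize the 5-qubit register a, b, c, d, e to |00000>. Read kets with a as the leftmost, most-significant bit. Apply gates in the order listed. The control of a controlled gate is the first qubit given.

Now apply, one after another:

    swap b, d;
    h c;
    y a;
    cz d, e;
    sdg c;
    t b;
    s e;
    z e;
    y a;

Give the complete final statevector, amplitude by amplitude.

The resulting statevector has amplitude sqrt(2)/2 on |00000>, -sqrt(2)*I/2 on |00100>, and 0 on every other basis state.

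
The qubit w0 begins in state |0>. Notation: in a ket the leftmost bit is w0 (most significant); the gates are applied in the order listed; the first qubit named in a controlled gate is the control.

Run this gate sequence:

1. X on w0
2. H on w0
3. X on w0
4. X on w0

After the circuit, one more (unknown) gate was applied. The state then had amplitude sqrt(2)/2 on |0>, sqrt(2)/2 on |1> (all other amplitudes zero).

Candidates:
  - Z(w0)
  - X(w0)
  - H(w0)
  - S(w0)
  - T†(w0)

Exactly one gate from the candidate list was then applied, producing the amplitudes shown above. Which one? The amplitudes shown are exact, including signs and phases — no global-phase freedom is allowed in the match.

The applied gate was Z(w0). Key observation: the block from step 3 through step 4 cancels to the identity and can be dropped.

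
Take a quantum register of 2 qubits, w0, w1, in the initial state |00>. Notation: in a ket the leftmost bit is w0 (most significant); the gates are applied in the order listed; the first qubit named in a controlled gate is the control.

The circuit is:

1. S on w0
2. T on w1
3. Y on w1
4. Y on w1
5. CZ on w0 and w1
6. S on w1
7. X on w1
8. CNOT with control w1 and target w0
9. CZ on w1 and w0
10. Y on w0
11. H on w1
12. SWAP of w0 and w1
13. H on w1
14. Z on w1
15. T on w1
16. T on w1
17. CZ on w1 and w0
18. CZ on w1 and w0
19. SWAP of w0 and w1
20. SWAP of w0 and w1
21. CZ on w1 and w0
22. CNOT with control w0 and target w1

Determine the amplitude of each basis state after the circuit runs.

The final amplitudes are I/2 on |00>, 1/2 on |01>, 1/2 on |10>, -I/2 on |11>. Key observation: the block from step 18 through step 21 cancels to the identity and can be dropped.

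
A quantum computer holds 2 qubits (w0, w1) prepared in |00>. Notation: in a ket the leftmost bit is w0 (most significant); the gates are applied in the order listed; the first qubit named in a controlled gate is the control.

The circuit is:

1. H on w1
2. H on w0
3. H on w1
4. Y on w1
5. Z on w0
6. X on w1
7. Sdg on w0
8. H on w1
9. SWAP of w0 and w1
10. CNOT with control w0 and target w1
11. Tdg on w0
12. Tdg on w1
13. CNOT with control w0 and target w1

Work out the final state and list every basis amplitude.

After the circuit, the state carries amplitude I/2 on |00>, exp(3*I*pi/4)/2 on |01>, 1/2 on |10>, exp(3*I*pi/4)/2 on |11>.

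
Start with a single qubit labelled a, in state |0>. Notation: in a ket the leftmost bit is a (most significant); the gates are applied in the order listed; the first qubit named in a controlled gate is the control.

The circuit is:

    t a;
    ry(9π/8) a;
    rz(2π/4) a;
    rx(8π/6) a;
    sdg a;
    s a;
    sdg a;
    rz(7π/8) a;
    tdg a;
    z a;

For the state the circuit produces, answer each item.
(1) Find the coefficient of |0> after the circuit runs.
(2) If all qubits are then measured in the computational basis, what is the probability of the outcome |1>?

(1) The final state's coefficient on |0> equals -sqrt(3)*I*exp(-3*I*pi/16)*sin(7*pi/16)/2 + exp(-11*I*pi/16)*cos(7*pi/16)/2.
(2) The probability of measuring |1> is -sqrt(sqrt(2) + 2)/8 - sqrt(6 - 3*sqrt(2))/8 + 1/2.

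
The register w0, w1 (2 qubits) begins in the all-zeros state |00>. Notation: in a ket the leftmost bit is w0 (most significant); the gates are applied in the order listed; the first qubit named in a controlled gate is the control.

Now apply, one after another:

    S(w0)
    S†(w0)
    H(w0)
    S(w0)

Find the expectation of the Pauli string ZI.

The observable ZI averages to 0. Key observation: steps 1-2 multiply out to the identity, so the circuit reduces to the remaining gates.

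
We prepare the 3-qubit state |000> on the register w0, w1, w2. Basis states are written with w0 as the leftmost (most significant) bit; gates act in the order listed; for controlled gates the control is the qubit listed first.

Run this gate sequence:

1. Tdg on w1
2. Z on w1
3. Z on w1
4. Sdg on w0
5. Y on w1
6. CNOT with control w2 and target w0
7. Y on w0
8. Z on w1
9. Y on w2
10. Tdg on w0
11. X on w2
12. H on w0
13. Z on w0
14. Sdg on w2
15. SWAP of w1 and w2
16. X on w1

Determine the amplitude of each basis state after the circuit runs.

After the circuit, the state carries amplitude sqrt(2)*exp(I*pi/4)/2 on |011>, sqrt(2)*exp(I*pi/4)/2 on |111>, and 0 on every other basis state.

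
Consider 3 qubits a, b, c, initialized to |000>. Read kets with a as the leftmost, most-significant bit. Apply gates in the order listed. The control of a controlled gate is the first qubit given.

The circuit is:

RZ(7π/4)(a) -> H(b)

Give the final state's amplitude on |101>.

The amplitude on |101> is 0.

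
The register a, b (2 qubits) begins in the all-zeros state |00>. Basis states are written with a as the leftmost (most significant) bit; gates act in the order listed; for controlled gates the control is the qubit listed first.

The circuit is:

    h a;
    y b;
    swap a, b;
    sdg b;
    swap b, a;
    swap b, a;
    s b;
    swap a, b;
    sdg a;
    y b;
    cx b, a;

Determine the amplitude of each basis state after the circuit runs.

After the circuit, the state carries amplitude sqrt(2)/2 on |00>, 0 on |01>, -sqrt(2)*I/2 on |10>, 0 on |11>. Key observation: gates 3-8 undo each other exactly, leaving only the rest of the circuit to track.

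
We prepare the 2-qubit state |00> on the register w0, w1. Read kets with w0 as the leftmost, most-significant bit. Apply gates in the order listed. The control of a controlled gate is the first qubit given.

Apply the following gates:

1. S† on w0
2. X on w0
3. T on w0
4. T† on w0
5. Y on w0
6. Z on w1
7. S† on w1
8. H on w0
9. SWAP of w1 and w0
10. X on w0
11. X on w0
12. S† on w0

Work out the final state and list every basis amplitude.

After the circuit, the state carries amplitude -sqrt(2)*I/2 on |00>, -sqrt(2)*I/2 on |01>, 0 on |10>, 0 on |11>.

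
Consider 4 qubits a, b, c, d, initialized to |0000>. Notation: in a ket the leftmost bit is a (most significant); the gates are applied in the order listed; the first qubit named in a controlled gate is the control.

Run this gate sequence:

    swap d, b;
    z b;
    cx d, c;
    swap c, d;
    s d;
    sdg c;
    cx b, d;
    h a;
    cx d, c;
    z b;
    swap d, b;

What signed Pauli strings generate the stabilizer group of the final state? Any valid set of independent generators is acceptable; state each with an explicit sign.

The stabilizer group can be generated by +XIII, +IZII, +IIZI, +IIIZ, among other valid generating sets.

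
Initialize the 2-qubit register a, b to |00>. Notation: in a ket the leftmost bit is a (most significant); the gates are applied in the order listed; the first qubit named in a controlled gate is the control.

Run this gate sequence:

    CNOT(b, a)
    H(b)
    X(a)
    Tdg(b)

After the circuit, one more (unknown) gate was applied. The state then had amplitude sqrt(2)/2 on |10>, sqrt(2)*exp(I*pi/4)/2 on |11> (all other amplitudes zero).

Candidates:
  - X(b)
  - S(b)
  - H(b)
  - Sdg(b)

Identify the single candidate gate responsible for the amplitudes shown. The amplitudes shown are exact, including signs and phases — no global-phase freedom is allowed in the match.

The unique candidate consistent with the amplitudes is S(b).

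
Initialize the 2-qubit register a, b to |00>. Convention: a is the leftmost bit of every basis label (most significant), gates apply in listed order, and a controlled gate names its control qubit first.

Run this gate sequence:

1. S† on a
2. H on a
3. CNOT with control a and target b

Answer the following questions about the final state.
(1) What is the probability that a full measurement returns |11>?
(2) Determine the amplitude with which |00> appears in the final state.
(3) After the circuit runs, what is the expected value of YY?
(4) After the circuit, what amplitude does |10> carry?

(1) A full measurement returns |11> with probability 1/2.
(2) The final state's coefficient on |00> equals sqrt(2)/2.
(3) In the final state, YY has expectation -1.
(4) The final state's coefficient on |10> equals 0.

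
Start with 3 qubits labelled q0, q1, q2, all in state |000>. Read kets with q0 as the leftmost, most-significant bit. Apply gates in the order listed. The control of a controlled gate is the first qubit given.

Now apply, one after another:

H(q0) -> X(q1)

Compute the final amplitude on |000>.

The amplitude on |000> is 0.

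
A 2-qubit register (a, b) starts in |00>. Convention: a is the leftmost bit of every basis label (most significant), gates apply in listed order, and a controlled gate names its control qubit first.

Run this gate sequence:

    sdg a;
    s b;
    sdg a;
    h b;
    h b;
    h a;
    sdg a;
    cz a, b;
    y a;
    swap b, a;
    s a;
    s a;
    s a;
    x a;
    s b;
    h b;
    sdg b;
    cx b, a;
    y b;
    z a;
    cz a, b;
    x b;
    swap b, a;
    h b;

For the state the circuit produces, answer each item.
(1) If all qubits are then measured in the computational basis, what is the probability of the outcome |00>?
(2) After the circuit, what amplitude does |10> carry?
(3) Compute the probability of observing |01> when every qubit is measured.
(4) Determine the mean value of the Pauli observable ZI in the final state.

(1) Outcome |00> occurs with probability 1/2. Key observation: gates 4-5 undo each other exactly, leaving only the rest of the circuit to track.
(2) |10> carries amplitude 0 in the final state.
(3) The probability of measuring |01> is 1/2.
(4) The observable ZI averages to 1.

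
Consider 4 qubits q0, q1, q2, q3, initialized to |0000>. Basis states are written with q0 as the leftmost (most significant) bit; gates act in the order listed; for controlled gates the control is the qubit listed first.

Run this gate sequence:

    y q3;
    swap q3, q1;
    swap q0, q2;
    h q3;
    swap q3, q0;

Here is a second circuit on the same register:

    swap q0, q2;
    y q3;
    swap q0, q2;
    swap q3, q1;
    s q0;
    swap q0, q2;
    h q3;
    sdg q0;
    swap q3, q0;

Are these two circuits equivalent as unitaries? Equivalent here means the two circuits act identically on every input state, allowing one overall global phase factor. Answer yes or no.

No — the two circuits implement different unitaries, even allowing a global phase.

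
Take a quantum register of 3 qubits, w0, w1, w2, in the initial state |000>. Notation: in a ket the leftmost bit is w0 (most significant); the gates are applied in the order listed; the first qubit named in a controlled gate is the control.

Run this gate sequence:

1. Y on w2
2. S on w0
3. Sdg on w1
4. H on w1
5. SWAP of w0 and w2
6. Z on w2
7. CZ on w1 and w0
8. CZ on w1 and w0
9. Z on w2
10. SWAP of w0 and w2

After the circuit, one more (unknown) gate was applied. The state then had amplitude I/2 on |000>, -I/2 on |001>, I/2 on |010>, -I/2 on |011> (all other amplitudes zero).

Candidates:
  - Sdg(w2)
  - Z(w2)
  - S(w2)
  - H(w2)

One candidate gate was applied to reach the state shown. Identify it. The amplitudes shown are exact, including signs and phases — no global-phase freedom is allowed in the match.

The applied gate was H(w2). Key observation: gates 5-10 undo each other exactly, leaving only the rest of the circuit to track.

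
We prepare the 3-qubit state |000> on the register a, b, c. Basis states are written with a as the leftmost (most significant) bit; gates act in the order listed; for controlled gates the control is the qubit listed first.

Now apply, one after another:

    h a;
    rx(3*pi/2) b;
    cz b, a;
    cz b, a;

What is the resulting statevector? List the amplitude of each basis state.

The final amplitudes are -1/2 on |000>, 0 on |001>, -I/2 on |010>, 0 on |011>, -1/2 on |100>, 0 on |101>, -I/2 on |110>, 0 on |111>. Key observation: the block from step 3 through step 4 cancels to the identity and can be dropped.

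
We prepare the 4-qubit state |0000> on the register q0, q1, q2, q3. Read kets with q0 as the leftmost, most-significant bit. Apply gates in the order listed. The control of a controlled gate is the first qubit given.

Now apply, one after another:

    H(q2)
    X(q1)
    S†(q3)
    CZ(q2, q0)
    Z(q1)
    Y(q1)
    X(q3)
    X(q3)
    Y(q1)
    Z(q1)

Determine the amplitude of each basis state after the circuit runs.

The final amplitudes are sqrt(2)/2 on |0100>, sqrt(2)/2 on |0110>, and 0 on every other basis state. Key observation: the block from step 5 through step 10 cancels to the identity and can be dropped.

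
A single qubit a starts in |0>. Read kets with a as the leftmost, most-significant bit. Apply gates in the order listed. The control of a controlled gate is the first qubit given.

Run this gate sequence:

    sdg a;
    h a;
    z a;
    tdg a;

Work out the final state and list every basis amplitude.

The resulting statevector has amplitude sqrt(2)/2 on |0>, sqrt(2)*exp(3*I*pi/4)/2 on |1>.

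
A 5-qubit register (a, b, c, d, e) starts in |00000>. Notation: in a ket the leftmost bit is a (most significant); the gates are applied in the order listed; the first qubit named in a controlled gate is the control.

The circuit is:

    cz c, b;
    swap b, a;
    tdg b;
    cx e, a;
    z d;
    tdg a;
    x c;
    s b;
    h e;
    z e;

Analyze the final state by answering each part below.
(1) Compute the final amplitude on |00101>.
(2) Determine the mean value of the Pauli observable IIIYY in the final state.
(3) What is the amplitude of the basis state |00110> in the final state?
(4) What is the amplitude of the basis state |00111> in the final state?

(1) The amplitude on |00101> is -sqrt(2)/2.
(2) The observable IIIYY averages to 0.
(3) |00110> carries amplitude 0 in the final state.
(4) The final state's coefficient on |00111> equals 0.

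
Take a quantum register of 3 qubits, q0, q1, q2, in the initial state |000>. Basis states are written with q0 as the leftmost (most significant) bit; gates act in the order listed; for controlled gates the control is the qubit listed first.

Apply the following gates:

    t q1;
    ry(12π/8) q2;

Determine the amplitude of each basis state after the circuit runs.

The final amplitudes are -sqrt(2)/2 on |000>, sqrt(2)/2 on |001>, and 0 on every other basis state.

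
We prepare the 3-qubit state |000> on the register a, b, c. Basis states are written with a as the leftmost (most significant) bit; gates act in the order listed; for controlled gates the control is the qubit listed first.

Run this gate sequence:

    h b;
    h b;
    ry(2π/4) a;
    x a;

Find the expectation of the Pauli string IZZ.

The expectation value of IZZ is 1. Key observation: steps 1-2 multiply out to the identity, so the circuit reduces to the remaining gates.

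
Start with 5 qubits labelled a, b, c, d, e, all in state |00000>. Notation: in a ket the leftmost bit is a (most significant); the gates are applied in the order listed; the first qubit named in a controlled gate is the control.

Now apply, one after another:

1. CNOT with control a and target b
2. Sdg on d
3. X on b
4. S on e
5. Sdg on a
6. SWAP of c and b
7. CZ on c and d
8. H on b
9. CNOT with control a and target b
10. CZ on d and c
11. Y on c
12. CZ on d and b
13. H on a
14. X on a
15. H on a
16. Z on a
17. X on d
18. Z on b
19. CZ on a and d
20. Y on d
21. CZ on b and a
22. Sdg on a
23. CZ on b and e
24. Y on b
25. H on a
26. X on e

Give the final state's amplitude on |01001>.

The amplitude on |01001> is -I/2. Key observation: steps 13-16 multiply out to the identity, so the circuit reduces to the remaining gates.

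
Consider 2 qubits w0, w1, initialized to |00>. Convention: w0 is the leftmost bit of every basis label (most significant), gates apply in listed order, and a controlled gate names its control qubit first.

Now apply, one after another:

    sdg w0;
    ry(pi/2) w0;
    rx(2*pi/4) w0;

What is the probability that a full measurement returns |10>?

Outcome |10> occurs with probability 1/2.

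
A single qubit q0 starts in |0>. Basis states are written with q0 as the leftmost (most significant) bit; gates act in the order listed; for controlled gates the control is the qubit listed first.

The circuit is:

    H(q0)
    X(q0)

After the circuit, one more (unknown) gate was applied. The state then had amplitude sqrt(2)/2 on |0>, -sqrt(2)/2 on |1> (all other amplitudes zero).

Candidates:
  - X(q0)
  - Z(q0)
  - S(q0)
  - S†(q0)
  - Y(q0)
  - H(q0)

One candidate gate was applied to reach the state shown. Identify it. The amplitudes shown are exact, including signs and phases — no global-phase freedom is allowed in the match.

The unique candidate consistent with the amplitudes is Z(q0).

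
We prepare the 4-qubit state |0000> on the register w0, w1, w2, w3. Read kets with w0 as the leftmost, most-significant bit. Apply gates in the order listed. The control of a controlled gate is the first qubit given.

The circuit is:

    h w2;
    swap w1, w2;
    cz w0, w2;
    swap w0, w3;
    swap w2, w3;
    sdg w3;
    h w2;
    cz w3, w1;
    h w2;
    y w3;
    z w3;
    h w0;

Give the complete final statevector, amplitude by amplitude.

After the circuit, the state carries amplitude -I/2 on |0001>, -I/2 on |0101>, -I/2 on |1001>, -I/2 on |1101>, and 0 on every other basis state.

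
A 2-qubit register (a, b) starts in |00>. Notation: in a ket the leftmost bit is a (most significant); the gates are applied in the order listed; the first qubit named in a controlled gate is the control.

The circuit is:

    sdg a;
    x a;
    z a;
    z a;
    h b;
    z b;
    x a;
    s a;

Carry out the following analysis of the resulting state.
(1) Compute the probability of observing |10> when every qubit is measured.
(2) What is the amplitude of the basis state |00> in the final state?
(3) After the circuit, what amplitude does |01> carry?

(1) A full measurement returns |10> with probability 0.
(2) |00> carries amplitude sqrt(2)/2 in the final state.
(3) |01> carries amplitude -sqrt(2)/2 in the final state.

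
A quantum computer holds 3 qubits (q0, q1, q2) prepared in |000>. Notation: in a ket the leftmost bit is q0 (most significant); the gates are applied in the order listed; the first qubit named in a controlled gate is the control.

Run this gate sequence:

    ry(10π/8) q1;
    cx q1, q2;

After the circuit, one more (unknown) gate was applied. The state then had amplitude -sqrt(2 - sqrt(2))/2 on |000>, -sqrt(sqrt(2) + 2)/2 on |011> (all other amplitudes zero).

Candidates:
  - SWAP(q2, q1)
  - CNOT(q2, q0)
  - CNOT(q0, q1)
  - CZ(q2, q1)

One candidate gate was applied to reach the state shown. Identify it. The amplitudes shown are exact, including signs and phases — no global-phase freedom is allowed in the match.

The applied gate was CZ(q2, q1).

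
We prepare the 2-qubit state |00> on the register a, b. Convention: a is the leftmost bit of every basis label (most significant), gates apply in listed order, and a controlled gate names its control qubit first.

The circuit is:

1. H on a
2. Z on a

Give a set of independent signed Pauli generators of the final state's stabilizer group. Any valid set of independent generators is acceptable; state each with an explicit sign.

The stabilizer group can be generated by -XI, +IZ, among other valid generating sets.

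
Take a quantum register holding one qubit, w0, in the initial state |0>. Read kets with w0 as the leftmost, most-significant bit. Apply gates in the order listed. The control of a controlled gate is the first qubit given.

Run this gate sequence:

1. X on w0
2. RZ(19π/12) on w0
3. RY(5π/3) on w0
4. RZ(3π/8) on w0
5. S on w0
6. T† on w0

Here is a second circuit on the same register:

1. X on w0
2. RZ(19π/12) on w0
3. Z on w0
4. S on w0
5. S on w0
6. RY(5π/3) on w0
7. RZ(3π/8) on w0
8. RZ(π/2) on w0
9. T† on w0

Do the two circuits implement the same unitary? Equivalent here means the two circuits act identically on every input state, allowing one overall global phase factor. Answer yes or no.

Yes: on every input state the two circuits agree up to one overall phase factor.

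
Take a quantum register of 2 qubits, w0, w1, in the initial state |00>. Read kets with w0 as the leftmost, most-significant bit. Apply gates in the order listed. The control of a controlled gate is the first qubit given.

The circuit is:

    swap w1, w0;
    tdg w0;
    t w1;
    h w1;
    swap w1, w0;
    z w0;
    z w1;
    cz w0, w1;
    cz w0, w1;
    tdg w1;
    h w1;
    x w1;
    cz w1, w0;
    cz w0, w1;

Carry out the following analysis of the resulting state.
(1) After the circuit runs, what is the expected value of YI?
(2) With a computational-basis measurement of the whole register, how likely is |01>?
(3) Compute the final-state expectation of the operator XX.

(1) In the final state, YI has expectation 0.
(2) Outcome |01> occurs with probability 1/4.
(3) The expectation value of XX is -1.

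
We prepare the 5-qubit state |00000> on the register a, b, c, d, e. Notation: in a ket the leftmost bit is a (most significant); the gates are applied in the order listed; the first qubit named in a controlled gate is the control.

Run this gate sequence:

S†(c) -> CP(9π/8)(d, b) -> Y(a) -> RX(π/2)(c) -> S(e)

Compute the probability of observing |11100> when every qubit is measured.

Outcome |11100> occurs with probability 0.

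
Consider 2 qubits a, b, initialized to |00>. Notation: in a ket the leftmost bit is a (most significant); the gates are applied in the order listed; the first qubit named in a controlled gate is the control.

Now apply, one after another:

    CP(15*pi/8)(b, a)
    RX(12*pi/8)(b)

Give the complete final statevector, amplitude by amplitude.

After the circuit, the state carries amplitude -sqrt(2)/2 on |00>, -sqrt(2)*I/2 on |01>, 0 on |10>, 0 on |11>.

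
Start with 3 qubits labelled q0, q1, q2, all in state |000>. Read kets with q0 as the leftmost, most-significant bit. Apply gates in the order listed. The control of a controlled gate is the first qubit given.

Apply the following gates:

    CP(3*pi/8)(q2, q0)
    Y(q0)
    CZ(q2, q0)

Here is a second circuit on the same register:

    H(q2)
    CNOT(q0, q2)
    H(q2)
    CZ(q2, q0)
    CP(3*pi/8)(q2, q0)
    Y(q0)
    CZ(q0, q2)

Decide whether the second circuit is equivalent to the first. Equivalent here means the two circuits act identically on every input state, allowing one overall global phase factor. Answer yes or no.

Yes — the two circuits implement the same unitary up to a global phase.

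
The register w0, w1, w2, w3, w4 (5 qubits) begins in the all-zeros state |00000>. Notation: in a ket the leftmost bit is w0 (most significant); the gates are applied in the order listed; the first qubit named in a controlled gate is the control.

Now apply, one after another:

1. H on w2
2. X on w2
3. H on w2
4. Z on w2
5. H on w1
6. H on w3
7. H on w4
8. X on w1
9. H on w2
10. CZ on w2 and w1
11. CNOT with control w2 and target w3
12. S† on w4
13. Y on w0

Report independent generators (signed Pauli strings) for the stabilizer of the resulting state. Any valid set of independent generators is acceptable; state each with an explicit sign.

One valid set of independent stabilizer generators is +IXZII, +IZXII, +IIIXI, -IIIIY, -ZIIII (any independent generating set of the same group is equally correct). Key observation: steps 1-4 multiply out to the identity, so the circuit reduces to the remaining gates.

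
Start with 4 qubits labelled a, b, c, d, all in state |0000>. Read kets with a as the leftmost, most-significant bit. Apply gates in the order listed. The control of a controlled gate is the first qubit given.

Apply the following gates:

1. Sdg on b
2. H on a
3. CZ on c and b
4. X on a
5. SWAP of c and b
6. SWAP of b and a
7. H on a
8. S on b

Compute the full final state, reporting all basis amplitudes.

After the circuit, the state carries amplitude 1/2 on |0000>, I/2 on |0100>, 1/2 on |1000>, I/2 on |1100>, and 0 on every other basis state.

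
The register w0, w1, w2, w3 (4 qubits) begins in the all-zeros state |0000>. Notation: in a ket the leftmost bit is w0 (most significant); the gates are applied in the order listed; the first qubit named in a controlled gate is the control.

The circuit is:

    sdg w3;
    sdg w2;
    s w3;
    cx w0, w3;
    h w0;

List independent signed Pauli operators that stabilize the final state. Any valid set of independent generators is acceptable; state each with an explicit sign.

The final state is stabilized by the group generated by +XIII, +IZII, +IIZI, +IIIZ; other independent generating sets are equally valid.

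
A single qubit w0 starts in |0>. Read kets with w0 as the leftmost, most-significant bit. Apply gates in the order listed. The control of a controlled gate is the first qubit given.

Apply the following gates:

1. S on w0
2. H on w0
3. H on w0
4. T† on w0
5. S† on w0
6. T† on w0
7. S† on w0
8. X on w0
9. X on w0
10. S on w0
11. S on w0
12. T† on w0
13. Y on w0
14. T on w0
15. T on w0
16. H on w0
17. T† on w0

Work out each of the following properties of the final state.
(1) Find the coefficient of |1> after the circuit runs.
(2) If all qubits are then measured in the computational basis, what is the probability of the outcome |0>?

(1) The final state's coefficient on |1> equals -sqrt(2)*exp(3*I*pi/4)/2.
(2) A full measurement returns |0> with probability 1/2.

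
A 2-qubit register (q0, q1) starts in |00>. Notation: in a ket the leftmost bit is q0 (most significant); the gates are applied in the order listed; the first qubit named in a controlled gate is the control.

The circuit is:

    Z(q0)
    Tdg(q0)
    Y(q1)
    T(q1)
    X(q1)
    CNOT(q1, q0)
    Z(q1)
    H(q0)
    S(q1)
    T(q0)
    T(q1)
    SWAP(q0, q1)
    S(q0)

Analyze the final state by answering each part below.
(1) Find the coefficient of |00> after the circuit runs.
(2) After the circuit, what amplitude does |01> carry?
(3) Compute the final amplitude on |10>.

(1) |00> carries amplitude sqrt(2)*exp(3*I*pi/4)/2 in the final state.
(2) |01> carries amplitude -sqrt(2)/2 in the final state.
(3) The amplitude on |10> is 0.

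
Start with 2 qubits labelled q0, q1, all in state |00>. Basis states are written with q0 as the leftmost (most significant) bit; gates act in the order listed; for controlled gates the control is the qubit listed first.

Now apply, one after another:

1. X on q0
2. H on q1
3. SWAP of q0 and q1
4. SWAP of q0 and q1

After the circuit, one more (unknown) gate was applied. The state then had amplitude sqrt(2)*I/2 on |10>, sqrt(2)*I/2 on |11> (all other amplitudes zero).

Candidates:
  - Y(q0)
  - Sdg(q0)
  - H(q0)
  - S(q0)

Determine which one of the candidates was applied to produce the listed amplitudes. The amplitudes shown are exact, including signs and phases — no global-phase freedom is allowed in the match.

The unique candidate consistent with the amplitudes is S(q0). Key observation: the block from step 3 through step 4 cancels to the identity and can be dropped.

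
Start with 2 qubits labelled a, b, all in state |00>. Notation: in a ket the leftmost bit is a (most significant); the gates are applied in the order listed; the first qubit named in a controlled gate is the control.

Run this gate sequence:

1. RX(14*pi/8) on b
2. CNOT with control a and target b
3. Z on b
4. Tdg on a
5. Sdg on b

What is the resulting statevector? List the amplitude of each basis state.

The final amplitudes are -sqrt(sqrt(2) + 2)/2 on |00>, sqrt(2 - sqrt(2))/2 on |01>, 0 on |10>, 0 on |11>.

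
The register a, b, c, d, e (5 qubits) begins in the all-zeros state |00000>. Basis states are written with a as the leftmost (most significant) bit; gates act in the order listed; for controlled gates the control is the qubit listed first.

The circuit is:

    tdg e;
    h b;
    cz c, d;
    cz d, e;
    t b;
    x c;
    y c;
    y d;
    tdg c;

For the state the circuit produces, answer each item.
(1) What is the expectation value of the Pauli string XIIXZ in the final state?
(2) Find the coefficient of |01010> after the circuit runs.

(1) The expectation value of XIIXZ is 0.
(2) |01010> carries amplitude sqrt(2)*exp(I*pi/4)/2 in the final state.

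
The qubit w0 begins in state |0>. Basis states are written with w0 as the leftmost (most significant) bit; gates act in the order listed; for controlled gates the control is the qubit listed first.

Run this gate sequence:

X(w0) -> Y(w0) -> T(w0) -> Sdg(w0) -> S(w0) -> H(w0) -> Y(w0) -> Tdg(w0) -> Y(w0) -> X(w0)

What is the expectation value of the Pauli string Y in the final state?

In the final state, Y has expectation -sqrt(2)/2.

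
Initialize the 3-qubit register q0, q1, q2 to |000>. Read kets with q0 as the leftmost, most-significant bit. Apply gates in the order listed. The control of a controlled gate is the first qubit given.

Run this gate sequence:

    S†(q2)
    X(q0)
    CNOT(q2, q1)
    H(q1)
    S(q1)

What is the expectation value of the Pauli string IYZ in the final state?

The observable IYZ averages to 1.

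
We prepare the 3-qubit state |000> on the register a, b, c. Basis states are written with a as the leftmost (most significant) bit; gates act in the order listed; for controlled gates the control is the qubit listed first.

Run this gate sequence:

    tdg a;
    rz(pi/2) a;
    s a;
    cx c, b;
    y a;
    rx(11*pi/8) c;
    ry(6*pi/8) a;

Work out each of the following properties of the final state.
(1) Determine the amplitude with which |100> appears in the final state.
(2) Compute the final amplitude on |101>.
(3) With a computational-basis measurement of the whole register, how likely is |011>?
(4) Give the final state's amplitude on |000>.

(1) |100> carries amplitude -sqrt(2 - sqrt(2))*exp(I*pi/4)*cos(5*pi/16)/2 in the final state.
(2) The amplitude on |101> is -sqrt(2 - sqrt(2))*exp(3*I*pi/4)*sin(5*pi/16)/2.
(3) The probability of measuring |011> is 0.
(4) |000> carries amplitude sqrt(sqrt(2) + 2)*exp(I*pi/4)*cos(5*pi/16)/2 in the final state.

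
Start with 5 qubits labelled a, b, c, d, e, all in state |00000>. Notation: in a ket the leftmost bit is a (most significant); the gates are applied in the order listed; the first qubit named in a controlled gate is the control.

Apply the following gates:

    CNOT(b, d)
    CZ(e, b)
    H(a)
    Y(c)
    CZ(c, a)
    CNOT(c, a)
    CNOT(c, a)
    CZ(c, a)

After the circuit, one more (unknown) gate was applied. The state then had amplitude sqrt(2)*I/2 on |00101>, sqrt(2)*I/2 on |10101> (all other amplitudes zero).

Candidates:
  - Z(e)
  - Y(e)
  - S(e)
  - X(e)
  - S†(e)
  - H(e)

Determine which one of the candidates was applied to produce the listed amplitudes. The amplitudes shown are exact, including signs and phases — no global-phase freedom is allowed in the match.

It was X(e) that produced the state shown. Key observation: gates 5-8 undo each other exactly, leaving only the rest of the circuit to track.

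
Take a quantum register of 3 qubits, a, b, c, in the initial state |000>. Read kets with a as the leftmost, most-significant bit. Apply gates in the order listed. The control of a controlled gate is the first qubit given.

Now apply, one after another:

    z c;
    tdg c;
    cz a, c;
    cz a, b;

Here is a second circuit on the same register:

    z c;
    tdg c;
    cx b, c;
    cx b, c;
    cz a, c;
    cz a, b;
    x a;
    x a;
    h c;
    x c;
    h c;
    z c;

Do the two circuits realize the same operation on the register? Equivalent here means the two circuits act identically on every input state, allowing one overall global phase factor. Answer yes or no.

Yes: on every input state the two circuits agree up to one overall phase factor.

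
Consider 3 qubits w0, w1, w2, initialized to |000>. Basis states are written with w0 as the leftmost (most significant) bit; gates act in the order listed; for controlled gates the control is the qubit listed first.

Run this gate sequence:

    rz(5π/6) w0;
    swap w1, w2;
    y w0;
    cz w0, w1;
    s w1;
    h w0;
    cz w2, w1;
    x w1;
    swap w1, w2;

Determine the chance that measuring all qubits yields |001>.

Outcome |001> occurs with probability 1/2.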